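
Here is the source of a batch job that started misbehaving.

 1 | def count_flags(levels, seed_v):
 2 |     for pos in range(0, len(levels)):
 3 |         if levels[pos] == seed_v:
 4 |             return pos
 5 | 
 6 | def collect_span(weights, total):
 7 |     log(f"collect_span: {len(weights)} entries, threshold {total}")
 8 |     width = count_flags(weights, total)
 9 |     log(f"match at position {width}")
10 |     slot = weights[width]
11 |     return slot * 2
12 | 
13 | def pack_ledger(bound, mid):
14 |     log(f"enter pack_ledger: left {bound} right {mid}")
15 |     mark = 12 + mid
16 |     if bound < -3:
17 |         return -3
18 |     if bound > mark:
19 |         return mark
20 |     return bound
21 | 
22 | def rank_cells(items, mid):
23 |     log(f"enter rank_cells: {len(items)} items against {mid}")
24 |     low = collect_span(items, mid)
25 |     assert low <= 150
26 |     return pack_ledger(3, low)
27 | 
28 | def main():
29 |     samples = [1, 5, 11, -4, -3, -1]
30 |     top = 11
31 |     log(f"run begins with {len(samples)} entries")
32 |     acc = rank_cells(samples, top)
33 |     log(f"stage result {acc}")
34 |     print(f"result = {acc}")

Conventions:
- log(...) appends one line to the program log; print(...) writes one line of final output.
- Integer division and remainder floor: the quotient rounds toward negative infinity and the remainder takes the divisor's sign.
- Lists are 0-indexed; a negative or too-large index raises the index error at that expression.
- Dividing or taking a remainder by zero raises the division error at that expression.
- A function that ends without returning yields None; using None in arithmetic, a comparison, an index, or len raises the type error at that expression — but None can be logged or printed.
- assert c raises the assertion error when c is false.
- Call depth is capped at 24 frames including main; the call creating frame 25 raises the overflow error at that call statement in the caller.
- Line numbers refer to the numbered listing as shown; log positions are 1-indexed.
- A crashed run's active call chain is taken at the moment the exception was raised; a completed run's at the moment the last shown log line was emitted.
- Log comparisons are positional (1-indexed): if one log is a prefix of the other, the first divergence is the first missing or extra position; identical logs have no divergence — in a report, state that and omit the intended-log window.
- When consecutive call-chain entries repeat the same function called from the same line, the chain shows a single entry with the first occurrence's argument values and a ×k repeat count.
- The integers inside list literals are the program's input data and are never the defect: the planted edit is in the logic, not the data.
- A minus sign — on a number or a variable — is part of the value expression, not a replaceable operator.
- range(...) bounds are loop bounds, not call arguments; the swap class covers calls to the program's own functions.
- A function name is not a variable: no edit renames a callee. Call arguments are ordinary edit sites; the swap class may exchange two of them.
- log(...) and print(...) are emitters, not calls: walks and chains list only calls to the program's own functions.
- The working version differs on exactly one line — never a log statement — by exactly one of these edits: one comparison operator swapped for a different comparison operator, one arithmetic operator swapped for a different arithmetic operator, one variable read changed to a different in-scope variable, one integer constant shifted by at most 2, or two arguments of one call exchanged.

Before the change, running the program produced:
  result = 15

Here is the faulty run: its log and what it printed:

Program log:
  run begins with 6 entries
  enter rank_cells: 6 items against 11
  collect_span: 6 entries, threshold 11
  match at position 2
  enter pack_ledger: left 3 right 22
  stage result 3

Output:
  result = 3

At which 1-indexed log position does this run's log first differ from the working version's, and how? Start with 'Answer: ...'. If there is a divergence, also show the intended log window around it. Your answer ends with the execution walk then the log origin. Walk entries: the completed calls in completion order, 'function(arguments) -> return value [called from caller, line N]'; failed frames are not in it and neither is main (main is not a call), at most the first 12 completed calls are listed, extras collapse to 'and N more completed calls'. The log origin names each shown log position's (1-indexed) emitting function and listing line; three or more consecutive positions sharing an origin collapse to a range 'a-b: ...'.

Answer: at position 5 the run shows 'enter pack_ledger: left 3 right 22' where the working version logs 'enter pack_ledger: left 22 right 3'.
Intended log window:
  3: collect_span: 6 entries, threshold 11
  4: match at position 2
  5: enter pack_ledger: left 22 right 3
  6: stage result 15
Execution walk:
  count_flags([1, 5, 11, -4, -3, -1], 11) -> 2  [called from collect_span, line 8]
  collect_span([1, 5, 11, -4, -3, -1], 11) -> 22  [called from rank_cells, line 24]
  pack_ledger(3, 22) -> 3  [called from rank_cells, line 26]
  rank_cells([1, 5, 11, -4, -3, -1], 11) -> 3  [called from main, line 32]
Log origins:
  1 — main, line 31
  2 — rank_cells, line 23
  3 — collect_span, line 7
  4 — collect_span, line 9
  5 — pack_ledger, line 14
  6 — main, line 33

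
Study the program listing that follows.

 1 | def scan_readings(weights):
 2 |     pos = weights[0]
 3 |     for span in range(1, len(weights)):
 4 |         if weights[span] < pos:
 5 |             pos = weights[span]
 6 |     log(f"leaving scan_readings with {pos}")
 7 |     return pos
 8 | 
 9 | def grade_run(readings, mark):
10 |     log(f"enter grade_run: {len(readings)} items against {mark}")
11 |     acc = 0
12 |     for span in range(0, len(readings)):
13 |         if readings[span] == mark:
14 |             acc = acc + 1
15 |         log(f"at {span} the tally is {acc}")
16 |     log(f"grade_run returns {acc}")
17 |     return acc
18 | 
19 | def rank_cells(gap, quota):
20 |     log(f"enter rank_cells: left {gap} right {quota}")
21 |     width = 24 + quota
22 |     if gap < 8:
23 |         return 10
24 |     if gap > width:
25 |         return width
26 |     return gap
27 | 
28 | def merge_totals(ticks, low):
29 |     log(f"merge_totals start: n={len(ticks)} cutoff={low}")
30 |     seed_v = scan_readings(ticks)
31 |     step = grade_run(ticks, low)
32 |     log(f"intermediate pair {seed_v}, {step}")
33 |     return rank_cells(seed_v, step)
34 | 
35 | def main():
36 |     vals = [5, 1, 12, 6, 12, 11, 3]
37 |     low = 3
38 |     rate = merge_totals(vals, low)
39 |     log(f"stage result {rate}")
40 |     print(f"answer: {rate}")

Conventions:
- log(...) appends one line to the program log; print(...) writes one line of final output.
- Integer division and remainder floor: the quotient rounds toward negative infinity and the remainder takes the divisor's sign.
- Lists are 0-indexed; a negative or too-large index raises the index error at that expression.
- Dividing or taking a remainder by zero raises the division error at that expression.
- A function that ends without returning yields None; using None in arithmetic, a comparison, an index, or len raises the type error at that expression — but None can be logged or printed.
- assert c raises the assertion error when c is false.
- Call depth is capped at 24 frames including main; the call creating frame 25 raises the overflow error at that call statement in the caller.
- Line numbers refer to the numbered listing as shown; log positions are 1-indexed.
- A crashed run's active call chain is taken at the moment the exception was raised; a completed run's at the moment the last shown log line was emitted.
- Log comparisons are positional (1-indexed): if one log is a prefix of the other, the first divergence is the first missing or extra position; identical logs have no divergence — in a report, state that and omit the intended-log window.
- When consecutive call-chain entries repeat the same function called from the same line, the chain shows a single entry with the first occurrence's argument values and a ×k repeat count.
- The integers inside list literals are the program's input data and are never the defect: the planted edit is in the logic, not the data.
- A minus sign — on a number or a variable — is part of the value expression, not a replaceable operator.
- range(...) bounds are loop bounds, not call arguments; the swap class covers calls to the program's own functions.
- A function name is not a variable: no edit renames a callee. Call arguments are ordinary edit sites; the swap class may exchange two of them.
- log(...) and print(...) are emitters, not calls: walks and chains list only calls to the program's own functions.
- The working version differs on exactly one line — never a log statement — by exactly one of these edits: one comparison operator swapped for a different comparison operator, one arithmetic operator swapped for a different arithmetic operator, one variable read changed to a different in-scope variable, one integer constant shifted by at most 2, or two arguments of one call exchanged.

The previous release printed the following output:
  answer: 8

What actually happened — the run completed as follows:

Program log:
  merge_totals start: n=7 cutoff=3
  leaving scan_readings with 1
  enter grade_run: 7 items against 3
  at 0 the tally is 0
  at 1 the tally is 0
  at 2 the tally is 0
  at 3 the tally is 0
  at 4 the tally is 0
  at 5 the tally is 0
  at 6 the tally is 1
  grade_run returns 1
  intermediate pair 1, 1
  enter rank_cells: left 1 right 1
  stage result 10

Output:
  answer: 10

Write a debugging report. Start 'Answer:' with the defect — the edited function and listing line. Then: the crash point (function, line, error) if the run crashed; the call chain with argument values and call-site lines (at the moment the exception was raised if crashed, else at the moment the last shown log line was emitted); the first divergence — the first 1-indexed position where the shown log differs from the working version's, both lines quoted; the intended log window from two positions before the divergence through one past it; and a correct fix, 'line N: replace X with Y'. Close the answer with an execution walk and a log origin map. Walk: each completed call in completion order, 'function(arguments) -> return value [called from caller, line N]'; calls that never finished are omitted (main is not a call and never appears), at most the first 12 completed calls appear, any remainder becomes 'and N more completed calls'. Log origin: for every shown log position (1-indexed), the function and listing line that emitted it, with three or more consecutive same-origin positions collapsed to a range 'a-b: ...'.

Answer: the defect is in rank_cells at line 23.
Key observation: Log line 14 is where behavior first shows: 'stage result 10' appears instead of 'stage result 8'.
Call chain: main.
First divergence: position 14 — shown 'stage result 10', intended 'stage result 8'.
Intended log window:
  12: intermediate pair 1, 1
  13: enter rank_cells: left 1 right 1
  14: stage result 8
Execution walk:
  scan_readings([5, 1, 12, 6, 12, 11, 3]) -> 1  [called from merge_totals, line 30]
  grade_run([5, 1, 12, 6, 12, 11, 3], 3) -> 1  [called from merge_totals, line 31]
  rank_cells(1, 1) -> 10  [called from merge_totals, line 33]
  merge_totals([5, 1, 12, 6, 12, 11, 3], 3) -> 10  [called from main, line 38]
Log line origins:
  1: emitted by merge_totals (line 29)
  2: emitted by scan_readings (line 6)
  3: emitted by grade_run (line 10)
  4-10: emitted by grade_run (line 15)
  11: emitted by grade_run (line 16)
  12: emitted by merge_totals (line 32)
  13: emitted by rank_cells (line 20)
  14: emitted by main (line 39)
A correct fix: line 23: replace `10` with `8`.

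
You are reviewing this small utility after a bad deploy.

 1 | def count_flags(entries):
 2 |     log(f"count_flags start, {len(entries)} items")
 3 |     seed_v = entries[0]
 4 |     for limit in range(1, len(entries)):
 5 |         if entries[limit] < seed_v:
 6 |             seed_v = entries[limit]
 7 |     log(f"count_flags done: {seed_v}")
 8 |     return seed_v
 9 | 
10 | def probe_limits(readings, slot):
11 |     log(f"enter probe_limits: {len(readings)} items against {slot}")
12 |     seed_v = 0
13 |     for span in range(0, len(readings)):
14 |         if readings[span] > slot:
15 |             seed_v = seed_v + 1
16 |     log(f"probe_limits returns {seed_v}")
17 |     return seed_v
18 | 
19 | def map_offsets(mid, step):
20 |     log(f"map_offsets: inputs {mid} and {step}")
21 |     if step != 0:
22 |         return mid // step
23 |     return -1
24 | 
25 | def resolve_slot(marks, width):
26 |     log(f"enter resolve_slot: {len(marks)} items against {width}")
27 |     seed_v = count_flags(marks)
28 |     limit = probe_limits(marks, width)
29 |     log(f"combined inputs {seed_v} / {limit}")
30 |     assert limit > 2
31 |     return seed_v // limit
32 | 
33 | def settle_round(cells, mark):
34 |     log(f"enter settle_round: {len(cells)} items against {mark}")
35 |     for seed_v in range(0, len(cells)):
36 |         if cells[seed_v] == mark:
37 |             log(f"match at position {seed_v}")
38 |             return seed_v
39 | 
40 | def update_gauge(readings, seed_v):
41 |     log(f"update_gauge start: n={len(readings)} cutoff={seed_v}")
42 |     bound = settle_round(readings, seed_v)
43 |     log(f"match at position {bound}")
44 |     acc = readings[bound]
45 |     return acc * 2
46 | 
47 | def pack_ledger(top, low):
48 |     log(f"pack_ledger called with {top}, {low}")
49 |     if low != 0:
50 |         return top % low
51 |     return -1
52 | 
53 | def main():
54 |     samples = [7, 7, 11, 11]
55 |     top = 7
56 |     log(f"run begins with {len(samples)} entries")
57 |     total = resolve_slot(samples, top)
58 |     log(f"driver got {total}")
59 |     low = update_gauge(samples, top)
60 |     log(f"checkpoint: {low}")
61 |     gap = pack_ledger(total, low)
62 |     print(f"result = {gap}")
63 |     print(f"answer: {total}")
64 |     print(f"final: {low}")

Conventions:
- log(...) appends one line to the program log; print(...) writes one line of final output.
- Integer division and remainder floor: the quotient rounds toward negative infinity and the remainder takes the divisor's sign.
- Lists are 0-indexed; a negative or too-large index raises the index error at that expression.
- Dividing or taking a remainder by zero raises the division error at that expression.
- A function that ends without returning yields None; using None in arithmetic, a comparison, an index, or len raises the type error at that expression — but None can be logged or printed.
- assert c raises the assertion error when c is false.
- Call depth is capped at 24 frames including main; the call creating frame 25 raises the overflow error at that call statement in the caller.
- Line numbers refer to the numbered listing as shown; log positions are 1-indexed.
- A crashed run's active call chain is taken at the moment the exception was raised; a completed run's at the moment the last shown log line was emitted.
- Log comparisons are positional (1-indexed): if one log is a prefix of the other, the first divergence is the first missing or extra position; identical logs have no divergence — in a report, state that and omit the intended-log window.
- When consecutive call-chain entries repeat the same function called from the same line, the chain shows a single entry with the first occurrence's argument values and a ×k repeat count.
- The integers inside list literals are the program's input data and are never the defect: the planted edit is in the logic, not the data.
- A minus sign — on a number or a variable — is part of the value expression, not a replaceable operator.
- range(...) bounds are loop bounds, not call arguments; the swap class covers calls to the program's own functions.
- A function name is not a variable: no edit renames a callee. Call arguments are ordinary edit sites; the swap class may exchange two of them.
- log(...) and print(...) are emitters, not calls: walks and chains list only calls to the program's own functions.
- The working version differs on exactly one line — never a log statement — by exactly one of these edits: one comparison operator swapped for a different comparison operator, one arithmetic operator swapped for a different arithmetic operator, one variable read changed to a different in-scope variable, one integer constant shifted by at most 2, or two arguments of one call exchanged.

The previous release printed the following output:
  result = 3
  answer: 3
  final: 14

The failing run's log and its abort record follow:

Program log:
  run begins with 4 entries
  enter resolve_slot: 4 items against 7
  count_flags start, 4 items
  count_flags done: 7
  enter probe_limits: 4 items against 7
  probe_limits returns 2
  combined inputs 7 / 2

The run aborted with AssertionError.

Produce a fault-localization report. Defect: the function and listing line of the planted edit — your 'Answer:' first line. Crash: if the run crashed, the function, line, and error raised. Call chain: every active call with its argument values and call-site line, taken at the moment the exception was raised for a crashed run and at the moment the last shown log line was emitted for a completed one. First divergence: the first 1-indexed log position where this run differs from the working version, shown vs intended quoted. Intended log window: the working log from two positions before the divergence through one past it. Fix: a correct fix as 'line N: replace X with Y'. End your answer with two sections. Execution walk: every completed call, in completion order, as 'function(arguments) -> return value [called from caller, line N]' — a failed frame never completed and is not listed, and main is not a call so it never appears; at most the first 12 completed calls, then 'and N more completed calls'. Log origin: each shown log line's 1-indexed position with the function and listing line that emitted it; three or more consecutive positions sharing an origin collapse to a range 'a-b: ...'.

Answer: the defect is in resolve_slot at line 30.
Core observation: A complete run would log 'driver got 3' next, but this one stopped at 7 lines.
Crash: resolve_slot, line 30, AssertionError.
Call chain: main -> resolve_slot([7, 7, 11, 11], 7) (called at line 57).
First divergence: position 8 — the faulty run's log ends after 7 lines; the working version continues with 'driver got 3'.
Intended log window:
  6: probe_limits returns 2
  7: combined inputs 7 / 2
  8: driver got 3
  9: update_gauge start: n=4 cutoff=7
Execution walk:
  count_flags([7, 7, 11, 11]) -> 7  [called from resolve_slot, line 27]
  probe_limits([7, 7, 11, 11], 7) -> 2  [called from resolve_slot, line 28]
Log line origins:
  1: emitted by main (line 56)
  2: emitted by resolve_slot (line 26)
  3: emitted by count_flags (line 2)
  4: emitted by count_flags (line 7)
  5: emitted by probe_limits (line 11)
  6: emitted by probe_limits (line 16)
  7: emitted by resolve_slot (line 29)
A correct fix: line 30: replace `2` with `0`.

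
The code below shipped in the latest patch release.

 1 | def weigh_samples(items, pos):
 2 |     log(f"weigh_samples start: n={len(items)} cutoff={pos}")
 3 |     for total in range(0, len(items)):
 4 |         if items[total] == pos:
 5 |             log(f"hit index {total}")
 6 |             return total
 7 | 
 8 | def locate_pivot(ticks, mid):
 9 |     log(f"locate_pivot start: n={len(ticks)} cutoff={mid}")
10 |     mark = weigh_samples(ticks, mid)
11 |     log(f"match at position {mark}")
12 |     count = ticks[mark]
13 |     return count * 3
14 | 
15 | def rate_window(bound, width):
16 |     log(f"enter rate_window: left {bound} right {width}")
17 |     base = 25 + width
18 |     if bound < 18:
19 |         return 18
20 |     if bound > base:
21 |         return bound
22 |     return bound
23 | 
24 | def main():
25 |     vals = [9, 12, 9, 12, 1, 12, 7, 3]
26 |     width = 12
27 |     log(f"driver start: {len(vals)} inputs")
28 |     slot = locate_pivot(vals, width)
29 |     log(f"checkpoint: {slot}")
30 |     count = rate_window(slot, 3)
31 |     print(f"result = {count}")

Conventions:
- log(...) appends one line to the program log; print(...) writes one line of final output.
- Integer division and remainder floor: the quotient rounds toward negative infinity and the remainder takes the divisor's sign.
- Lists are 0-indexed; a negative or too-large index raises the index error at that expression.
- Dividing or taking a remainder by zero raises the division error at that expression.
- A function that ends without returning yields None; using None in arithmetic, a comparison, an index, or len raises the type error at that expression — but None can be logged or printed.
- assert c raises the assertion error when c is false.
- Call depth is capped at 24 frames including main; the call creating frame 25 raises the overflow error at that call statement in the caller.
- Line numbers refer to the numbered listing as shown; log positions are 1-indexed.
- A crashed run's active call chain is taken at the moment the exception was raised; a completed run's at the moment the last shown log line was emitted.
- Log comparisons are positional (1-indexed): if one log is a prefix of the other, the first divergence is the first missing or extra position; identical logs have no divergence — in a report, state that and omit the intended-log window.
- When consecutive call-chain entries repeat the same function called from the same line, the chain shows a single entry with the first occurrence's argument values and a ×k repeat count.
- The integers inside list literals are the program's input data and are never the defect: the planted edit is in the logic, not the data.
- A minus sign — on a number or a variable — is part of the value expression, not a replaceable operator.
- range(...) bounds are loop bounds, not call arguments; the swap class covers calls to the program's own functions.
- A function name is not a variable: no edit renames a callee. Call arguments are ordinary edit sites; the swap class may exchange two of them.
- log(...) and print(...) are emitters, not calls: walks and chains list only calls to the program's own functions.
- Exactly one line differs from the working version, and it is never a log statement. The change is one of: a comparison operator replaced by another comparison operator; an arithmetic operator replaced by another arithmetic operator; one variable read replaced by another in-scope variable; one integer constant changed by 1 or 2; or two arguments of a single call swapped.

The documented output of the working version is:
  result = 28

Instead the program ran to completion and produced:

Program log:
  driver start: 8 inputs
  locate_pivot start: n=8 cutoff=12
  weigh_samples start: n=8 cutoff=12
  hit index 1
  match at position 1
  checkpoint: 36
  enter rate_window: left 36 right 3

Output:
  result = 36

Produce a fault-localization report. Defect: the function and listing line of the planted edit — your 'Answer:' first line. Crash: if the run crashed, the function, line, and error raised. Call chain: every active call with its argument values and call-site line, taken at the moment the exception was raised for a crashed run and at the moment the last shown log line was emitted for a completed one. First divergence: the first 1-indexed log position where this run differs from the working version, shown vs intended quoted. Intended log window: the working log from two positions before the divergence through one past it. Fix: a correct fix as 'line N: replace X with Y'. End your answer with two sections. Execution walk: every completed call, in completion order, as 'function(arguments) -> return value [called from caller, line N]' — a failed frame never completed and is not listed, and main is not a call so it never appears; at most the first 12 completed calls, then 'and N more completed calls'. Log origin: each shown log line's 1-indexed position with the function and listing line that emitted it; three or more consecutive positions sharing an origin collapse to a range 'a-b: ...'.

Answer: the defect is in rate_window at line 21.
Key observation: The logs agree in full; only the final output differs.
Call chain: main -> rate_window(36, 3) (called at line 30).
First divergence: none — the logs agree in full.
Execution walk:
  weigh_samples([9, 12, 9, 12, 1, 12, 7, 3], 12) -> 1  [called from locate_pivot, line 10]
  locate_pivot([9, 12, 9, 12, 1, 12, 7, 3], 12) -> 36  [called from main, line 28]
  rate_window(36, 3) -> 36  [called from main, line 30]
Log origin:
  1: logged in main at line 27
  2: logged in locate_pivot at line 9
  3: logged in weigh_samples at line 2
  4: logged in weigh_samples at line 5
  5: logged in locate_pivot at line 11
  6: logged in main at line 29
  7: logged in rate_window at line 16
A correct fix: line 21: replace `bound` with `base`.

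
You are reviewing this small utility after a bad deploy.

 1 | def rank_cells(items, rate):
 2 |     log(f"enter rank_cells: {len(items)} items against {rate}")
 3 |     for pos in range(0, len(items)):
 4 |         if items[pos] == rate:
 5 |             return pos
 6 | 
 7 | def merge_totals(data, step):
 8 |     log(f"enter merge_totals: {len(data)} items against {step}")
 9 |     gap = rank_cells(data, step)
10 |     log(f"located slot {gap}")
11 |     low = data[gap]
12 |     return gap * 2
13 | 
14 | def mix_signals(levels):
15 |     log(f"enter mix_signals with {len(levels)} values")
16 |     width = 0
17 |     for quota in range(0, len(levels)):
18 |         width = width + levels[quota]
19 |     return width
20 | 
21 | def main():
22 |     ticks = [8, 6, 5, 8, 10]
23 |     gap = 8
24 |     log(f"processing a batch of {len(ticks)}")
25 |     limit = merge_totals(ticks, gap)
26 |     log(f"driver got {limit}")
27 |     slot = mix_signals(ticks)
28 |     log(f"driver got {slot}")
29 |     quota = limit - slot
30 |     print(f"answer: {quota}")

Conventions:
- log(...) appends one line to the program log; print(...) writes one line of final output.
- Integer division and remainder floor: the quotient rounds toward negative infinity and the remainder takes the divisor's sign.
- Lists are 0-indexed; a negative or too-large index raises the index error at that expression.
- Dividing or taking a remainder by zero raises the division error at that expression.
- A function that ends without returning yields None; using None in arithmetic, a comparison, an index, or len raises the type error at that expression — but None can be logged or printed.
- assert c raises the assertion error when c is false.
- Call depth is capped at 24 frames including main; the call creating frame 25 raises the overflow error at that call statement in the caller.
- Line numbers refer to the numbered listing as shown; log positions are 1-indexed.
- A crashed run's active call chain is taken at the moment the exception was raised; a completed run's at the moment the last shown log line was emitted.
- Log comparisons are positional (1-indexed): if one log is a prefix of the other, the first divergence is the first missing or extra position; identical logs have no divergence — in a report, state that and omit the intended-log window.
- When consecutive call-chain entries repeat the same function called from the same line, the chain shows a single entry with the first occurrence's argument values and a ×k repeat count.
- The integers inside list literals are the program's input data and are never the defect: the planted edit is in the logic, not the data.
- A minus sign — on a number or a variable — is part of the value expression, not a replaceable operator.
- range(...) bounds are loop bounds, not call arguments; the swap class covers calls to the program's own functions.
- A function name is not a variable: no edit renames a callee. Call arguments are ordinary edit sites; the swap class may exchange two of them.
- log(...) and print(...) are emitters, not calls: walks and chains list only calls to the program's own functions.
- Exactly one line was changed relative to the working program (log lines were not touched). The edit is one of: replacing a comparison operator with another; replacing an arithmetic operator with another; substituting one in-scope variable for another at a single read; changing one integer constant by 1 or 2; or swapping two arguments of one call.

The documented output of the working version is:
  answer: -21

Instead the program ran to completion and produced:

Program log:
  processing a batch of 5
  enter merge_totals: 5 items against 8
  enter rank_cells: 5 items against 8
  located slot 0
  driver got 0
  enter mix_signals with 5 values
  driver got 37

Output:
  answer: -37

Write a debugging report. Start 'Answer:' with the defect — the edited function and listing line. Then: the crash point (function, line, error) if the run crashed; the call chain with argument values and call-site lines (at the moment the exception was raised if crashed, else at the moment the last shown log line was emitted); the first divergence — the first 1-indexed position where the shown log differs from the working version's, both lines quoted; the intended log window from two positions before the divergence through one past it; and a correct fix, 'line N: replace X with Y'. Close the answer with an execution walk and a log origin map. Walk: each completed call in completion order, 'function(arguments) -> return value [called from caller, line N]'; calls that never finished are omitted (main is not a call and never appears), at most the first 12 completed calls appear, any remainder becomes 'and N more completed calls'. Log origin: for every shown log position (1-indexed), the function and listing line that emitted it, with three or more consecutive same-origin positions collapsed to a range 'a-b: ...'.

Answer: the defect is in merge_totals at line 12.
Key fact: The earliest visible damage is log position 5 — 'driver got 0' rather than the intended 'driver got 16'.
Call chain: main.
First divergence: at position 5 the run shows 'driver got 0' where the working version logs 'driver got 16'.
Intended log window:
  3: enter rank_cells: 5 items against 8
  4: located slot 0
  5: driver got 16
  6: enter mix_signals with 5 values
Execution walk:
  rank_cells([8, 6, 5, 8, 10], 8) -> 0  [called from merge_totals, line 9]
  merge_totals([8, 6, 5, 8, 10], 8) -> 0  [called from main, line 25]
  mix_signals([8, 6, 5, 8, 10]) -> 37  [called from main, line 27]
Log origin:
  1: logged in main at line 24
  2: logged in merge_totals at line 8
  3: logged in rank_cells at line 2
  4: logged in merge_totals at line 10
  5: logged in main at line 26
  6: logged in mix_signals at line 15
  7: logged in main at line 28
A correct fix: line 12: replace `gap` with `low`.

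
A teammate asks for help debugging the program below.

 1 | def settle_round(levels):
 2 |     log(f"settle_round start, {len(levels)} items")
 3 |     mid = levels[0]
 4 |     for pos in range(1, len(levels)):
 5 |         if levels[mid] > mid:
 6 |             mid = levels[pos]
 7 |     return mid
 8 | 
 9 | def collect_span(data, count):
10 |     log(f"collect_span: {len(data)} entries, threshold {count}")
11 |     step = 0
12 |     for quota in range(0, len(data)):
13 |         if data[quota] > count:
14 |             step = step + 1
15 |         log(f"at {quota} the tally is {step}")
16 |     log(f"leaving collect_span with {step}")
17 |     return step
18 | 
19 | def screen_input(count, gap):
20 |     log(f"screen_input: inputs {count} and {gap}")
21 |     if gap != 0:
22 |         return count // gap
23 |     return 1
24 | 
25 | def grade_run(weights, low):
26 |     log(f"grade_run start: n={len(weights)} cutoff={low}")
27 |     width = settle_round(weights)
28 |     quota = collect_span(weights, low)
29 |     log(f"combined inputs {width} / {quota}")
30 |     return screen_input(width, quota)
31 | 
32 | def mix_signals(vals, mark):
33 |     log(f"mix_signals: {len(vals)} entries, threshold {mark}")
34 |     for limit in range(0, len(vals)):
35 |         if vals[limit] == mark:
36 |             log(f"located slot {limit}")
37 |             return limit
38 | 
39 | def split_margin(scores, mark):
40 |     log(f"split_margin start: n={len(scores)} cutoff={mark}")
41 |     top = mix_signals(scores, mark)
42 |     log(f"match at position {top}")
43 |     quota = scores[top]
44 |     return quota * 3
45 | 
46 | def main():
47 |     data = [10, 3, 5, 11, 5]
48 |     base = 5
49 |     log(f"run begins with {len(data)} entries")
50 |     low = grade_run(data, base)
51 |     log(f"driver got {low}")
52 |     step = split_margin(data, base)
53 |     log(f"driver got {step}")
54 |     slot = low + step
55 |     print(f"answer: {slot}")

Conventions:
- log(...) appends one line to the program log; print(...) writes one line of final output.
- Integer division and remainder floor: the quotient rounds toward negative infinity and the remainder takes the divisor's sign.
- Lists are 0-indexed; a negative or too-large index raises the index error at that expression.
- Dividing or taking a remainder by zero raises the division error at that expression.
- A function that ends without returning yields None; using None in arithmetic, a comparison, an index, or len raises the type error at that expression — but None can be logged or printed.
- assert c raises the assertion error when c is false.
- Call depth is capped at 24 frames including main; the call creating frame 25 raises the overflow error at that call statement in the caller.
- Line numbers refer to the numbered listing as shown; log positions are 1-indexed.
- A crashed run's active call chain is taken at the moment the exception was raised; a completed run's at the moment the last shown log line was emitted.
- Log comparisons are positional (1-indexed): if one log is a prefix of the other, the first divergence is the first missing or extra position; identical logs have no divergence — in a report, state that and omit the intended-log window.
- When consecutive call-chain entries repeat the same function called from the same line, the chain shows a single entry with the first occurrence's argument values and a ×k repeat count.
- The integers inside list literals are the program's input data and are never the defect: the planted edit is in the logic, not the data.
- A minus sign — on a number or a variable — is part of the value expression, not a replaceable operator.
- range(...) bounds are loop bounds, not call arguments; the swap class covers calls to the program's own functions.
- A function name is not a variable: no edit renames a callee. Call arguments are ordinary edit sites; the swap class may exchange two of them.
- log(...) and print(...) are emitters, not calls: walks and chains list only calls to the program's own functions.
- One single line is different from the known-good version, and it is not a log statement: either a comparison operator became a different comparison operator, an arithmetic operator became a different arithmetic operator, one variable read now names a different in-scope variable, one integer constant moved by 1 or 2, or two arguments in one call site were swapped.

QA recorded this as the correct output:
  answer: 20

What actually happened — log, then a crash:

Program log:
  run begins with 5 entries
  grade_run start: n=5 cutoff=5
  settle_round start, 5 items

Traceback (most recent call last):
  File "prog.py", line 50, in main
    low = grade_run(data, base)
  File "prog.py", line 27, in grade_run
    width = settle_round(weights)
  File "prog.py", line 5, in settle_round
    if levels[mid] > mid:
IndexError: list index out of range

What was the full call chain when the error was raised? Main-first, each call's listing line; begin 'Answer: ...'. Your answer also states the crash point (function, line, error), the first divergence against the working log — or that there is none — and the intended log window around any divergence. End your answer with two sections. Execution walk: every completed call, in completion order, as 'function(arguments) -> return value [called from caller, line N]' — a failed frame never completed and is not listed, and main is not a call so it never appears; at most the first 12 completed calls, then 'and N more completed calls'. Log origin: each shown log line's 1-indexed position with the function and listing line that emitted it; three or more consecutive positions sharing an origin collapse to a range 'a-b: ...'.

Answer: main -> grade_run (called at line 50) -> settle_round (called at line 27).
The tell: After 3 matching log lines the faulty run goes silent, while the working version continues with 'collect_span: 5 entries, threshold 5'.
Crash: settle_round, line 5, IndexError.
First divergence: position 4 — after 3 matching lines the faulty run goes silent; intended next line 'collect_span: 5 entries, threshold 5'.
Intended log window:
  2: grade_run start: n=5 cutoff=5
  3: settle_round start, 5 items
  4: collect_span: 5 entries, threshold 5
  5: at 0 the tally is 1
Execution walk:
  (no call completed)
Origin of each log line:
  1 — main, line 49
  2 — grade_run, line 26
  3 — settle_round, line 2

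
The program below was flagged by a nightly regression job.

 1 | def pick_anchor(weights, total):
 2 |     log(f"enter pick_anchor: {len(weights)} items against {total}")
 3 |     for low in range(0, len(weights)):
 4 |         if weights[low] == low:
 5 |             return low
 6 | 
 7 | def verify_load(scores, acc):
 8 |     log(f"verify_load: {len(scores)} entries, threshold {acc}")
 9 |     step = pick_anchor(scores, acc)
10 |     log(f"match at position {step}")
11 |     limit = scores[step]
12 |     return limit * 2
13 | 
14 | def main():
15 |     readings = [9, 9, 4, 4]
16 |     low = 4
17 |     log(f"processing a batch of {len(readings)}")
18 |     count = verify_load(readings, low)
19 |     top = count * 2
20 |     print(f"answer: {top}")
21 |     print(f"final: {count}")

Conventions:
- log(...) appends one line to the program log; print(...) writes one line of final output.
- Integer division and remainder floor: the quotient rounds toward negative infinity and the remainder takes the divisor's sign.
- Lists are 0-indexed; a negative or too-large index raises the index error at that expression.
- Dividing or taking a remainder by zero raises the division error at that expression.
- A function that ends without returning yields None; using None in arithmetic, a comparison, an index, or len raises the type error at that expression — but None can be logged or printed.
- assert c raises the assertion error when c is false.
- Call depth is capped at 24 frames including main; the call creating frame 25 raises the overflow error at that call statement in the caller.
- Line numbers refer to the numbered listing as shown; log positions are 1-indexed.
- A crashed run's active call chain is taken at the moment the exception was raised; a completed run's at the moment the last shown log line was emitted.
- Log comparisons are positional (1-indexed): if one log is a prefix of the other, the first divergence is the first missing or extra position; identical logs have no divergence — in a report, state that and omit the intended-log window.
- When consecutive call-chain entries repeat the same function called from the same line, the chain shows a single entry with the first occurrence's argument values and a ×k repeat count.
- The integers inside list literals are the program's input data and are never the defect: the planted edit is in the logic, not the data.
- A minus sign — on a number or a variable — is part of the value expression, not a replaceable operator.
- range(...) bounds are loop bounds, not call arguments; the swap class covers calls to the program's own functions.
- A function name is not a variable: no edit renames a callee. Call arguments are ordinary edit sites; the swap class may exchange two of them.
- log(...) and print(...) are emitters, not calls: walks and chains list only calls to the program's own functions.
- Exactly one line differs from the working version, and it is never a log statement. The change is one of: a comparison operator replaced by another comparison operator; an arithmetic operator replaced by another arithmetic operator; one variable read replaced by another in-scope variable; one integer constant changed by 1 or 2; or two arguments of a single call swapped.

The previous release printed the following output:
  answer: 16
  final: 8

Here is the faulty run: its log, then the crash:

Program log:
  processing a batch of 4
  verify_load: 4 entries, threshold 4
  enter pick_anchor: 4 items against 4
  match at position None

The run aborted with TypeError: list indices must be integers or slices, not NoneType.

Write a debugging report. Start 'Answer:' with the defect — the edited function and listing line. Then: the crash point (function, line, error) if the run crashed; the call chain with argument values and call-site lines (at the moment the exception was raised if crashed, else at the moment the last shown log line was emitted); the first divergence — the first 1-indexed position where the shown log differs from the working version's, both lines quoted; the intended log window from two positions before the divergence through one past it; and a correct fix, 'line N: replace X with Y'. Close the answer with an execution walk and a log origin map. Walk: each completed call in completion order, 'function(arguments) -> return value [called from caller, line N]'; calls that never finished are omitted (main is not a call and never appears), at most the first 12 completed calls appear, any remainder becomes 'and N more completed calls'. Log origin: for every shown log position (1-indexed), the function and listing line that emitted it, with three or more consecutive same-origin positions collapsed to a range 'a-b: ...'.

Answer: the defect is in pick_anchor at line 4.
Key fact: Position 4 is the first bad log line: 'match at position None' should read 'match at position 2'.
Crash: verify_load, line 11, TypeError.
Call chain: main -> verify_load([9, 9, 4, 4], 4) (called at line 18).
First divergence: at position 4 the run shows 'match at position None' where the working version logs 'match at position 2'.
Intended log window:
  2: verify_load: 4 entries, threshold 4
  3: enter pick_anchor: 4 items against 4
  4: match at position 2
Execution walk:
  pick_anchor([9, 9, 4, 4], 4) -> None  [called from verify_load, line 9]
Log line origins:
  1 — main, line 17
  2 — verify_load, line 8
  3 — pick_anchor, line 2
  4 — verify_load, line 10
A correct fix: line 4: replace `weights[low] == low` with `weights[low] == total`.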